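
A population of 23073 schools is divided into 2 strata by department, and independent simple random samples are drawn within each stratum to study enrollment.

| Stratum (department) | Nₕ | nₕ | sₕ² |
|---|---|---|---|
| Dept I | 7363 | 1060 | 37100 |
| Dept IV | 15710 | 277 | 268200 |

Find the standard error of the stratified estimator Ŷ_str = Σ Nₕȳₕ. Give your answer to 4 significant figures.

Var(Ŷ_str) = Σₕ Nₕ²(1 − fₕ)sₕ²/nₕ.
Dept I: 7363²·(1 − 1060/7363)·37100/1060 = 1.6243146 × 10^9.
Dept IV: 15710²·(1 − 277/15710)·268200/277 = 2.3474997 × 10^11.
Sum = 2.3637428 × 10^11.
SE = √(2.3637428 × 10^11) = 486200.

486200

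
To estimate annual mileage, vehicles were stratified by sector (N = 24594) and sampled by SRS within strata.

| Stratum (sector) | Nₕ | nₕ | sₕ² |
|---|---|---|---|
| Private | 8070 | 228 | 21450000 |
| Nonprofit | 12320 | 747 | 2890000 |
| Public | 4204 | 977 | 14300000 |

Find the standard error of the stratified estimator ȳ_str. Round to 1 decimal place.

Var(ȳ_str) = Σₕ Wₕ²(1 − fₕ)sₕ²/nₕ with Wₕ = Nₕ/N, N = 24594.
Private: Wₕ = 0.32812881; term = 0.32812881²·(1 − 0.02825279)·21450000/228 = 9843.1586.
Nonprofit: Wₕ = 0.50093519; term = 0.50093519²·(1 − 0.06063312)·2890000/747 = 911.95953.
Public: Wₕ = 0.17093600; term = 0.17093600²·(1 − 0.23239772)·14300000/977 = 328.28029.
Sum = 11083.398.
SE = √(11083.398) = 105.3.

105.3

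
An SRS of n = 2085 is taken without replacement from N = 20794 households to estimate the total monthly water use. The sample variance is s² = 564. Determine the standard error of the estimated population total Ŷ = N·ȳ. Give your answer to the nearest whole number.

10258

Var(Ŷ) = N²·Var(ȳ) = N²·(1 − n/N)·s²/n.
f = 2085/20794 = 0.10026931; Var(ȳ) = 0.89973069·564/2085 = 0.24338039.
Var(Ŷ) = 20794² · 0.24338039 = 1.0523535 × 10^8.
SE(Ŷ) = √(1.0523535 × 10^8) = 10258.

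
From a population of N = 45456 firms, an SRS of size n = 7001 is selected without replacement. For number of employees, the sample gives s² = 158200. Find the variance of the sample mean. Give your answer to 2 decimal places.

Under SRS without replacement, Var(ȳ) = (1 − f)·s²/n with f = n/N = 7001/45456 = 0.15401707.
Var(ȳ) = (1 − 0.15401707)·158200/7001 = 0.84598293·22.596772 = 19.116483.

19.12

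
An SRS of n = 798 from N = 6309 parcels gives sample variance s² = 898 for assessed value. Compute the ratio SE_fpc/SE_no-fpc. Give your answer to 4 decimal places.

0.9346

f = n/N = 798/6309 = 0.12648597.
SE_no-fpc = √(s²/n) = 1.0608078; SE_fpc = √((1−f)s²/n) = 0.99145193.
Ratio = √(1−f) = 0.93461972.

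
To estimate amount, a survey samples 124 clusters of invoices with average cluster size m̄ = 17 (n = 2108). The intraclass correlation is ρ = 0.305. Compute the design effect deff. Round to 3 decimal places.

5.880

deff = 1 + (17 − 1)·0.305 = 1 + 4.88 = 5.88.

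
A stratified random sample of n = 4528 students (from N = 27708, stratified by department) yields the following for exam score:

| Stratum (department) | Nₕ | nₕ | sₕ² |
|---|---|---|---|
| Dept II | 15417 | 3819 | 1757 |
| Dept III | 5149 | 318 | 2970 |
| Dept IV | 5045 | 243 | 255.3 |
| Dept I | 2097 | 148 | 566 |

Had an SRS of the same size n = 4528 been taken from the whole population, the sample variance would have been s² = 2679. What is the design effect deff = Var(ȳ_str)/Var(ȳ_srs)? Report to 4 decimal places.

Var(ȳ_str) = Σ Wₕ²(1−fₕ)sₕ²/nₕ with Wₕ = Nₕ/27708:
  Dept II: (15417/27708)²·(1−3819/15417)·1757/3819 = 0.10715063
  Dept III: (5149/27708)²·(1−318/5149)·2970/318 = 0.30260695
  Dept IV: (5045/27708)²·(1−243/5045)·255.3/243 = 0.033152594
  Dept I: (2097/27708)²·(1−148/2097)·566/148 = 0.020358915
  → Var(ȳ_str) = 0.46326909.
Var(ȳ_srs) = (1 − 4528/27708)·2679/4528 = 0.49496507.
deff = 0.46326909 / 0.49496507 = 0.9360.

0.9360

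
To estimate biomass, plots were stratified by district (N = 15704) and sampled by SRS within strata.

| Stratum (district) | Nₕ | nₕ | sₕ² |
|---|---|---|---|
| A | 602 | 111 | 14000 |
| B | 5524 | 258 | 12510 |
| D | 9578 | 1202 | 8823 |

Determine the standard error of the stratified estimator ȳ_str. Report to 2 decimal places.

2.87

Var(ȳ_str) = Σₕ Wₕ²(1 − fₕ)sₕ²/nₕ with Wₕ = Nₕ/N, N = 15704.
A: Wₕ = 0.03833418; term = 0.03833418²·(1 − 0.18438538)·14000/111 = 0.1511689.
B: Wₕ = 0.35175751; term = 0.35175751²·(1 − 0.04670529)·12510/258 = 5.7194143.
D: Wₕ = 0.60990830; term = 0.60990830²·(1 − 0.12549593)·8823/1202 = 2.3878263.
Sum = 8.2584095.
SE = √(8.2584095) = 2.87.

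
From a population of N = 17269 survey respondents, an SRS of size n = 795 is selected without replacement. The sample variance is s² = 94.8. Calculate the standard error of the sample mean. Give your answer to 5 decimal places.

Under SRS without replacement, Var(ȳ) = (1 − f)·s²/n with f = n/N = 795/17269 = 0.04603625.
Var(ȳ) = (1 − 0.04603625)·94.8/795 = 0.95396375·0.11924528 = 0.11375568.
SE(ȳ) = √(0.11375568) = 0.33728.

0.33728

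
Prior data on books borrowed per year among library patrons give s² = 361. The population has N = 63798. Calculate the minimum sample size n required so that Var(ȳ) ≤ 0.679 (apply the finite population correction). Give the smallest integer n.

528

Without fpc, n₀ = s²/D = 361/0.679 = 531.6642.
With fpc, (1 − n/N)·s²/n ≤ D requires n ≥ n₀/(1 + n₀/N) = 531.6642/(1 + 531.6642/63798) = 527.2702.
Rounding up, n = 528.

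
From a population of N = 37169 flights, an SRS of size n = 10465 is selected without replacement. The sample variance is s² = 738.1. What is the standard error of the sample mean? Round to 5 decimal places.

0.22511

Under SRS without replacement, Var(ȳ) = (1 − f)·s²/n with f = n/N = 10465/37169 = 0.28155183.
Var(ȳ) = (1 − 0.28155183)·738.1/10465 = 0.71844817·0.070530339 = 0.050672393.
SE(ȳ) = √(0.050672393) = 0.22511.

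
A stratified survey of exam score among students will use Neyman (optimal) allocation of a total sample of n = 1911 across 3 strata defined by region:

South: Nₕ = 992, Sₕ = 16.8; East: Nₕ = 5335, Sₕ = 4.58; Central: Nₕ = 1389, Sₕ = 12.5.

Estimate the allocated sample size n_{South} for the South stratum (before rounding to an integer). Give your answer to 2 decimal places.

Neyman allocation: nₕ = n·NₕSₕ / Σⱼ NⱼSⱼ.
Σ NⱼSⱼ = 992·16.8 + 5335·4.58 + 1389·12.5 = 58462.4.
n_{South} = 1911·992·16.8 / 58462.4 = 544.76.

544.76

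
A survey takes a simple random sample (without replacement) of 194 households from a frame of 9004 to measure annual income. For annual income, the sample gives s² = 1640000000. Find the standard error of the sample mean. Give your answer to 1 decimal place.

2876.0

Under SRS without replacement, Var(ȳ) = (1 − f)·s²/n with f = n/N = 194/9004 = 0.02154598.
Var(ȳ) = (1 − 0.02154598)·1640000000/194 = 0.97845402·8.4536082 × 10^6 = 8.271467 × 10^6.
SE(ȳ) = √(8.271467 × 10^6) = 2876.0.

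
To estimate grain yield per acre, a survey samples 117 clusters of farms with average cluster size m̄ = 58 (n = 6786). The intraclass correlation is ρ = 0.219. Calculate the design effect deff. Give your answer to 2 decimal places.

13.48

deff = 1 + (58 − 1)·0.219 = 1 + 12.483 = 13.483.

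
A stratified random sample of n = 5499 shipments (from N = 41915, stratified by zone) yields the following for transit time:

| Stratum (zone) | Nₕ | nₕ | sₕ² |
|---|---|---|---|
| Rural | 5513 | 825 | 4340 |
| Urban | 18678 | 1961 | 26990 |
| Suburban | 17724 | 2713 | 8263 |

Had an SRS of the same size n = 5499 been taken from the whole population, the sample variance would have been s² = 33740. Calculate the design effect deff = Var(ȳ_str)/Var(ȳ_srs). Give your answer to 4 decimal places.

0.5599

Var(ȳ_str) = Σ Wₕ²(1−fₕ)sₕ²/nₕ with Wₕ = Nₕ/41915:
  Rural: (5513/41915)²·(1−825/5513)·4340/825 = 0.077387788
  Urban: (18678/41915)²·(1−1961/18678)·26990/1961 = 2.4461048
  Suburban: (17724/41915)²·(1−2713/17724)·8263/2713 = 0.46123301
  → Var(ȳ_str) = 2.9847256.
Var(ȳ_srs) = (1 − 5499/41915)·33740/5499 = 5.3306986.
deff = 2.9847256 / 5.3306986 = 0.5599.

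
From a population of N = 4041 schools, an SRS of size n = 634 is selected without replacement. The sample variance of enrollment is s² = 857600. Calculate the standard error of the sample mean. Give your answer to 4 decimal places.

Under SRS without replacement, Var(ȳ) = (1 − f)·s²/n with f = n/N = 634/4041 = 0.15689186.
Var(ȳ) = (1 − 0.15689186)·857600/634 = 0.84310814·1352.6814 = 1140.4567.
SE(ȳ) = √(1140.4567) = 33.7706.

33.7706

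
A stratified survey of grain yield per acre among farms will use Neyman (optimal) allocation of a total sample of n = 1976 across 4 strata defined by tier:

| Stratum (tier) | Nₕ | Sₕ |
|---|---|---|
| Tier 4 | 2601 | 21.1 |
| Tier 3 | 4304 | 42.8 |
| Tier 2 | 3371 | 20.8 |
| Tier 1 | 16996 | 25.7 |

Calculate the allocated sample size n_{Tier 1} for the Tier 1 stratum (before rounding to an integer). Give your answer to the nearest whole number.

1157

Neyman allocation: nₕ = n·NₕSₕ / Σⱼ NⱼSⱼ.
Σ NⱼSⱼ = 2601·21.1 + 4304·42.8 + 3371·20.8 + 16996·25.7 = 746006.3.
n_{Tier 1} = 1976·16996·25.7 / 746006.3 = 1157.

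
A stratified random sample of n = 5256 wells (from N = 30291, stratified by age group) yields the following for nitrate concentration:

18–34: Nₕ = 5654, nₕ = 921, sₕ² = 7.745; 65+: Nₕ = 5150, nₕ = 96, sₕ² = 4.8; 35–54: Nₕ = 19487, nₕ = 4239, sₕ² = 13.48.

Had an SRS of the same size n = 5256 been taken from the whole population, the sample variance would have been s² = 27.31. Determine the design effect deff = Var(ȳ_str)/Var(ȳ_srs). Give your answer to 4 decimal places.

Var(ȳ_str) = Σ Wₕ²(1−fₕ)sₕ²/nₕ with Wₕ = Nₕ/30291:
  18–34: (5654/30291)²·(1−921/5654)·7.745/921 = 2.4526009 × 10^-4
  65+: (5150/30291)²·(1−96/5150)·4.8/96 = 0.001418356
  35–54: (19487/30291)²·(1−4239/19487)·13.48/4239 = 0.00102981
  → Var(ȳ_str) = 0.0026934261.
Var(ȳ_srs) = (1 − 5256/30291)·27.31/5256 = 0.0042943786.
deff = 0.0026934261 / 0.0042943786 = 0.6272.

0.6272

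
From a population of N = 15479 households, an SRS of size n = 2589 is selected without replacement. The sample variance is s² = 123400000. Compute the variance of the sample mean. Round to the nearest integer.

39691

Under SRS without replacement, Var(ȳ) = (1 − f)·s²/n with f = n/N = 2589/15479 = 0.16725887.
Var(ȳ) = (1 − 0.16725887)·123400000/2589 = 0.83274113·47663.19 = 39691.099.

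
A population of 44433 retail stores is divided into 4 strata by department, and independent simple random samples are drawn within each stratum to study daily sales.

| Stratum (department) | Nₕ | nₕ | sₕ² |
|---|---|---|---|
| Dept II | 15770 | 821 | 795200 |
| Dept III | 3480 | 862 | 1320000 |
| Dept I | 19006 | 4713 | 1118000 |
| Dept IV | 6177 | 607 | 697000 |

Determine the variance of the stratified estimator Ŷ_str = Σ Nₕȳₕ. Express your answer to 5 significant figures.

Var(Ŷ_str) = Σₕ Nₕ²(1 − fₕ)sₕ²/nₕ.
Dept II: 15770²·(1 − 821/15770)·795200/821 = 2.283374 × 10^11.
Dept III: 3480²·(1 − 862/3480)·1320000/862 = 1.3951328 × 10^10.
Dept I: 19006²·(1 − 4713/19006)·1118000/4713 = 6.4440438 × 10^10.
Dept IV: 6177²·(1 − 607/6177)·697000/607 = 3.9507258 × 10^10.
Sum = 3.4623642 × 10^11.

3.4624 × 10^11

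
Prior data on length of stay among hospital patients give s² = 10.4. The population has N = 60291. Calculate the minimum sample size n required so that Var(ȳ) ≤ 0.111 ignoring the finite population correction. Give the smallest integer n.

94

Without fpc, n₀ = s²/D = 10.4/0.111 = 93.6937.
Rounding up, n = 94.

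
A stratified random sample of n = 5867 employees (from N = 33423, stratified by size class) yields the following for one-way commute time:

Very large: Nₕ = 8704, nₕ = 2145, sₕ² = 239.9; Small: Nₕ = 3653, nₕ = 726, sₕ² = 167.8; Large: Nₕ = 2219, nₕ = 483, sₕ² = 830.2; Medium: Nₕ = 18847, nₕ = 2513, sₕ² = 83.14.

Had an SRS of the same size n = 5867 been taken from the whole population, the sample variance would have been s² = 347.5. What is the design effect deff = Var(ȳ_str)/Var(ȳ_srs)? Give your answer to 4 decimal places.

Var(ȳ_str) = Σ Wₕ²(1−fₕ)sₕ²/nₕ with Wₕ = Nₕ/33423:
  Very large: (8704/33423)²·(1−2145/8704)·239.9/2145 = 0.0057156892
  Small: (3653/33423)²·(1−726/3653)·167.8/726 = 0.0022122636
  Large: (2219/33423)²·(1−483/2219)·830.2/483 = 0.0059272298
  Medium: (18847/33423)²·(1−2513/18847)·83.14/2513 = 0.0091171994
  → Var(ȳ_str) = 0.022972382.
Var(ȳ_srs) = (1 − 5867/33423)·347.5/5867 = 0.048832557.
deff = 0.022972382 / 0.048832557 = 0.4704.

0.4704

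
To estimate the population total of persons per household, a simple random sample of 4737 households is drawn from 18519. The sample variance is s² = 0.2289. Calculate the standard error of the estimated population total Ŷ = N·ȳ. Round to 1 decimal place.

Var(Ŷ) = N²·Var(ȳ) = N²·(1 − n/N)·s²/n.
f = 4737/18519 = 0.25579135; Var(ȳ) = 0.74420865·0.2289/4737 = 3.5961444 × 10^-5.
Var(Ŷ) = 18519² · (3.5961444 × 10^-5) = 12333.098.
SE(Ŷ) = √(12333.098) = 111.1.

111.1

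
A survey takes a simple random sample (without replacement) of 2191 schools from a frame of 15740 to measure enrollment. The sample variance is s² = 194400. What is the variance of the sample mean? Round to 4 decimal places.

76.3759

Under SRS without replacement, Var(ȳ) = (1 − f)·s²/n with f = n/N = 2191/15740 = 0.13919949.
Var(ȳ) = (1 − 0.13919949)·194400/2191 = 0.86080051·88.726609 = 76.37591.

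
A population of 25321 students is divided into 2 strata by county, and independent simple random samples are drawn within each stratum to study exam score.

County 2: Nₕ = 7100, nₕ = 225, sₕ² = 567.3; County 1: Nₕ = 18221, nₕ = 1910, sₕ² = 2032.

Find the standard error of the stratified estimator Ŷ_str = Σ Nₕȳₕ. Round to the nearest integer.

Var(Ŷ_str) = Σₕ Nₕ²(1 − fₕ)sₕ²/nₕ.
County 2: 7100²·(1 − 225/7100)·567.3/225 = 1.2307258 × 10^8.
County 1: 18221²·(1 − 1910/18221)·2032/1910 = 3.1618636 × 10^8.
Sum = 4.3925894 × 10^8.
SE = √(4.3925894 × 10^8) = 20959.

20959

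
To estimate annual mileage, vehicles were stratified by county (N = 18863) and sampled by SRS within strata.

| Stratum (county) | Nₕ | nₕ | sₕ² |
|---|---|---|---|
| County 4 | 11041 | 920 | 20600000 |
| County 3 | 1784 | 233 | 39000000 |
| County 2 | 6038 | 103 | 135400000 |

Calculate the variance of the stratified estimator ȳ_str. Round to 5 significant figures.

140730

Var(ȳ_str) = Σₕ Wₕ²(1 − fₕ)sₕ²/nₕ with Wₕ = Nₕ/N, N = 18863.
County 4: Wₕ = 0.58532577; term = 0.58532577²·(1 − 0.08332579)·20600000/920 = 7032.1755.
County 3: Wₕ = 0.09457668; term = 0.09457668²·(1 − 0.13060538)·39000000/233 = 1301.6487.
County 2: Wₕ = 0.32009755; term = 0.32009755²·(1 − 0.01705863)·135400000/103 = 132395.66.
Sum = 140729.48.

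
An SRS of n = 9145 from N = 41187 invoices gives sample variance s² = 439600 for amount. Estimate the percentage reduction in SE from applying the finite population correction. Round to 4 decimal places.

f = n/N = 9145/41187 = 0.22203608.
SE_no-fpc = √(s²/n) = 6.933252; SE_fpc = √((1−f)s²/n) = 6.1152852.
Ratio = √(1−f) = 0.88202263. Reduction = 100·(1 − 0.88202263) = 11.7977%.

11.7977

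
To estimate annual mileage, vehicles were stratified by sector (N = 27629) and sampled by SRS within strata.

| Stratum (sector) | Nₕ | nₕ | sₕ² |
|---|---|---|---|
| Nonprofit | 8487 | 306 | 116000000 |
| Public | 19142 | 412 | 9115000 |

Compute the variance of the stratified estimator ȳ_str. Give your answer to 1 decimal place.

44870.9

Var(ȳ_str) = Σₕ Wₕ²(1 − fₕ)sₕ²/nₕ with Wₕ = Nₕ/N, N = 27629.
Nonprofit: Wₕ = 0.30717724; term = 0.30717724²·(1 − 0.03605514)·116000000/306 = 34479.966.
Public: Wₕ = 0.69282276; term = 0.69282276²·(1 − 0.02152335)·9115000/412 = 10390.925.
Sum = 44870.891.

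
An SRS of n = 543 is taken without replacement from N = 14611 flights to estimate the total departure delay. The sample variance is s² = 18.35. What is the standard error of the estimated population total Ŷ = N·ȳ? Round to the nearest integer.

2636

Var(Ŷ) = N²·Var(ȳ) = N²·(1 − n/N)·s²/n.
f = 543/14611 = 0.03716378; Var(ȳ) = 0.96283622·18.35/543 = 0.032537835.
Var(Ŷ) = 14611² · 0.032537835 = 6.94622 × 10^6.
SE(Ŷ) = √(6.94622 × 10^6) = 2636.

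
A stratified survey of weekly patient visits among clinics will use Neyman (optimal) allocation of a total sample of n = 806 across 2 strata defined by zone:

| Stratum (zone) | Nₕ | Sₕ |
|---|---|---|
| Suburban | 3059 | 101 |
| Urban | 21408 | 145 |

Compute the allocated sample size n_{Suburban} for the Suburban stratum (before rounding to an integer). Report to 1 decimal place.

Neyman allocation: nₕ = n·NₕSₕ / Σⱼ NⱼSⱼ.
Σ NⱼSⱼ = 3059·101 + 21408·145 = 3.413119 × 10^6.
n_{Suburban} = 806·3059·101 / (3.413119 × 10^6) = 73.0.

73.0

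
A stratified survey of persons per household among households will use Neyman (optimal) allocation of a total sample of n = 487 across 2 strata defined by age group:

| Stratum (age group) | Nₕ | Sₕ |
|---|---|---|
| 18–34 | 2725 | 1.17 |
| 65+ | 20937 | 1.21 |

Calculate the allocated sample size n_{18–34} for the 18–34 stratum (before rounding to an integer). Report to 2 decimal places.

Neyman allocation: nₕ = n·NₕSₕ / Σⱼ NⱼSⱼ.
Σ NⱼSⱼ = 2725·1.17 + 20937·1.21 = 28522.02.
n_{18–34} = 487·2725·1.17 / 28522.02 = 54.44.

54.44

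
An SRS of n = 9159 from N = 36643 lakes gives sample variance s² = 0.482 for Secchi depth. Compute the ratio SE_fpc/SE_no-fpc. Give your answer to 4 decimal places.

f = n/N = 9159/36643 = 0.24995224.
SE_no-fpc = √(s²/n) = 0.0072543664; SE_fpc = √((1−f)s²/n) = 0.0062826657.
Ratio = √(1−f) = 0.86605298.

0.8661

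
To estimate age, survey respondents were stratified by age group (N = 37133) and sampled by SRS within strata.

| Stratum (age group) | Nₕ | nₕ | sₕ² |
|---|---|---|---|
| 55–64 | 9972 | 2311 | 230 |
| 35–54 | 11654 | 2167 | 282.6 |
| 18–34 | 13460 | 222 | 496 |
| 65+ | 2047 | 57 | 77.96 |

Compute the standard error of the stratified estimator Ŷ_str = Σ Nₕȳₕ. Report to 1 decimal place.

20632.4

Var(Ŷ_str) = Σₕ Nₕ²(1 − fₕ)sₕ²/nₕ.
55–64: 9972²·(1 − 2311/9972)·230/2311 = 7.6031861 × 10^6.
35–54: 11654²·(1 − 2167/11654)·282.6/2167 = 1.4418403 × 10^7.
18–34: 13460²·(1 − 222/13460)·496/222 = 3.9810363 × 10^8.
65+: 2047²·(1 − 57/2047)·77.96/57 = 5.5714456 × 10^6.
Sum = 4.2569666 × 10^8.
SE = √(4.2569666 × 10^8) = 20632.4.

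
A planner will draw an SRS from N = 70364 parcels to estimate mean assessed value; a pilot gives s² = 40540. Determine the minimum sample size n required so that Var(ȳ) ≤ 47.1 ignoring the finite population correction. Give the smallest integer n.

861

Without fpc, n₀ = s²/D = 40540/47.1 = 860.7219.
Rounding up, n = 861.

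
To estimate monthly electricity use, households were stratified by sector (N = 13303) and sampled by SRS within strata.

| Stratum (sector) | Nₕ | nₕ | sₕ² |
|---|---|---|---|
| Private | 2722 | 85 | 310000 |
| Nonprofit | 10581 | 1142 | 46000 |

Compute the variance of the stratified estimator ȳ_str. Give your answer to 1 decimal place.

170.7

Var(ȳ_str) = Σₕ Wₕ²(1 − fₕ)sₕ²/nₕ with Wₕ = Nₕ/N, N = 13303.
Private: Wₕ = 0.20461550; term = 0.20461550²·(1 − 0.03122704)·310000/85 = 147.92509.
Nonprofit: Wₕ = 0.79538450; term = 0.79538450²·(1 − 0.10792931)·46000/1142 = 22.732398.
Sum = 170.65749.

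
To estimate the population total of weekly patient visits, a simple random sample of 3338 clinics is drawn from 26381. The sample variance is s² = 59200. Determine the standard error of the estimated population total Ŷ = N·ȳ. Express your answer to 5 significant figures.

Var(Ŷ) = N²·Var(ȳ) = N²·(1 − n/N)·s²/n.
f = 3338/26381 = 0.12653046; Var(ȳ) = 0.87346954·59200/3338 = 15.491131.
Var(Ŷ) = 26381² · 15.491131 = 1.0781164 × 10^10.
SE(Ŷ) = √(1.0781164 × 10^10) = 103830.

103830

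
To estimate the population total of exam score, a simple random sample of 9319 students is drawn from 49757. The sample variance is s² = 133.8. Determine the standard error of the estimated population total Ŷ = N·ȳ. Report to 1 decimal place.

5374.8

Var(Ŷ) = N²·Var(ȳ) = N²·(1 − n/N)·s²/n.
f = 9319/49757 = 0.18729023; Var(ȳ) = 0.81270977·133.8/9319 = 0.011668695.
Var(Ŷ) = 49757² · 0.011668695 = 2.8888877 × 10^7.
SE(Ŷ) = √(2.8888877 × 10^7) = 5374.8.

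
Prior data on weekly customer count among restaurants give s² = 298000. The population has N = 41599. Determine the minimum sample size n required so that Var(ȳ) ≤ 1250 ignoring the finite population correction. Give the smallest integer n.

239

Without fpc, n₀ = s²/D = 298000/1250 = 238.4000.
Rounding up, n = 239.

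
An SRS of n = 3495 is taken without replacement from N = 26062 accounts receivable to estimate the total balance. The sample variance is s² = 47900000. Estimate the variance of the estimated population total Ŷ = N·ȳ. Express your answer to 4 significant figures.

8.061 × 10^12

Var(Ŷ) = N²·Var(ȳ) = N²·(1 − n/N)·s²/n.
f = 3495/26062 = 0.13410329; Var(ȳ) = 0.86589671·47900000/3495 = 11867.368.
Var(Ŷ) = 26062² · 11867.368 = 8.0606468 × 10^12.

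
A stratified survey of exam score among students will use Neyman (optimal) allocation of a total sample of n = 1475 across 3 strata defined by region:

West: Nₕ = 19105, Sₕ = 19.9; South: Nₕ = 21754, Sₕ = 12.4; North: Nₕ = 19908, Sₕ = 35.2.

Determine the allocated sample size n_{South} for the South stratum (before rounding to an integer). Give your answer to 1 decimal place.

Neyman allocation: nₕ = n·NₕSₕ / Σⱼ NⱼSⱼ.
Σ NⱼSⱼ = 19105·19.9 + 21754·12.4 + 19908·35.2 = 1.3507007 × 10^6.
n_{South} = 1475·21754·12.4 / (1.3507007 × 10^6) = 294.6.

294.6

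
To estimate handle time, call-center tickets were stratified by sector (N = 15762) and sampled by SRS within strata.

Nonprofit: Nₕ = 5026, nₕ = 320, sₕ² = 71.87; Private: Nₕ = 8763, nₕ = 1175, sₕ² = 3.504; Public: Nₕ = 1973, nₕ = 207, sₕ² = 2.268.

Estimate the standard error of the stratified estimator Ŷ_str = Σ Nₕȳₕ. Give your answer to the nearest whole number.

Var(Ŷ_str) = Σₕ Nₕ²(1 − fₕ)sₕ²/nₕ.
Nonprofit: 5026²·(1 − 320/5026)·71.87/320 = 5.3121713 × 10^6.
Private: 8763²·(1 − 1175/8763)·3.504/1175 = 198292.53.
Public: 1973²·(1 − 207/1973)·2.268/207 = 38176.006.
Sum = 5.5486398 × 10^6.
SE = √(5.5486398 × 10^6) = 2356.

2356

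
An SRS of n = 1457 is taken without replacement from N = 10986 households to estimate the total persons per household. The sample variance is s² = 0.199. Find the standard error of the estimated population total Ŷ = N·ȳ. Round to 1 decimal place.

Var(Ŷ) = N²·Var(ȳ) = N²·(1 − n/N)·s²/n.
f = 1457/10986 = 0.13262334; Var(ȳ) = 0.86737666·0.199/1457 = 1.1846805 × 10^-4.
Var(Ŷ) = 10986² · (1.1846805 × 10^-4) = 14298.169.
SE(Ŷ) = √(14298.169) = 119.6.

119.6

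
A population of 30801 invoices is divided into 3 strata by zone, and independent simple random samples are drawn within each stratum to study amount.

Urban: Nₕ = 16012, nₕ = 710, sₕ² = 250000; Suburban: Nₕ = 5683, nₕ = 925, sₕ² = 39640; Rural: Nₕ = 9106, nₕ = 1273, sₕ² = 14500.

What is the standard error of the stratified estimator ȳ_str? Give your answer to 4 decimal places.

9.6445

Var(ȳ_str) = Σₕ Wₕ²(1 − fₕ)sₕ²/nₕ with Wₕ = Nₕ/N, N = 30801.
Urban: Wₕ = 0.51985325; term = 0.51985325²·(1 − 0.04434174)·250000/710 = 90.938085.
Suburban: Wₕ = 0.18450700; term = 0.18450700²·(1 − 0.16276614)·39640/925 = 1.2214182.
Rural: Wₕ = 0.29563975; term = 0.29563975²·(1 − 0.13979794)·14500/1273 = 0.85637846.
Sum = 93.015882.
SE = √(93.015882) = 9.6445.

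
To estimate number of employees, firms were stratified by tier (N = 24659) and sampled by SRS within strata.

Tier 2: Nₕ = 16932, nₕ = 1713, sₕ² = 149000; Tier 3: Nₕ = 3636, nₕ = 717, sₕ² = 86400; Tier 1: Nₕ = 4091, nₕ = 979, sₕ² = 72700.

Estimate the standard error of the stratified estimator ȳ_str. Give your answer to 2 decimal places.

Var(ȳ_str) = Σₕ Wₕ²(1 − fₕ)sₕ²/nₕ with Wₕ = Nₕ/N, N = 24659.
Tier 2: Wₕ = 0.68664585; term = 0.68664585²·(1 − 0.10116938)·149000/1713 = 36.861445.
Tier 3: Wₕ = 0.14745123; term = 0.14745123²·(1 − 0.19719472)·86400/717 = 2.103302.
Tier 1: Wₕ = 0.16590292; term = 0.16590292²·(1 − 0.23930579)·72700/979 = 1.5547833.
Sum = 40.51953.
SE = √(40.51953) = 6.37.

6.37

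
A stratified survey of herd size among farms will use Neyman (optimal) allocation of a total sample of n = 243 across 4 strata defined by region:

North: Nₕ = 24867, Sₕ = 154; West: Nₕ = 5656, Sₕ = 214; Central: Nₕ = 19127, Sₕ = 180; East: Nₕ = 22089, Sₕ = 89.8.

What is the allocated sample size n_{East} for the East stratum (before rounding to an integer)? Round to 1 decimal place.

46.1

Neyman allocation: nₕ = n·NₕSₕ / Σⱼ NⱼSⱼ.
Σ NⱼSⱼ = 24867·154 + 5656·214 + 19127·180 + 22089·89.8 = 1.0466354 × 10^7.
n_{East} = 243·22089·89.8 / (1.0466354 × 10^7) = 46.1.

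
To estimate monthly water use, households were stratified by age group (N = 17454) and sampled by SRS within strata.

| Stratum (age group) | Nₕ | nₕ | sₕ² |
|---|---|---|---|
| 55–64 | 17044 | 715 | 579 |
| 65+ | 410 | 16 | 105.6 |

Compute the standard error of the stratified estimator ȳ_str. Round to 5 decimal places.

0.86215

Var(ȳ_str) = Σₕ Wₕ²(1 − fₕ)sₕ²/nₕ with Wₕ = Nₕ/N, N = 17454.
55–64: Wₕ = 0.97650968; term = 0.97650968²·(1 − 0.04195025)·579/715 = 0.73979892.
65+: Wₕ = 0.02349032; term = 0.02349032²·(1 − 0.03902439)·105.6/16 = 0.0034997262.
Sum = 0.74329865.
SE = √(0.74329865) = 0.86215.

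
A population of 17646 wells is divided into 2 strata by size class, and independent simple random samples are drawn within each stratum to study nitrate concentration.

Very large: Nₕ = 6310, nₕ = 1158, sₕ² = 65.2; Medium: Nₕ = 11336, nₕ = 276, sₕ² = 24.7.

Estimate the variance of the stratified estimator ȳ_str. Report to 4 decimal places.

Var(ȳ_str) = Σₕ Wₕ²(1 − fₕ)sₕ²/nₕ with Wₕ = Nₕ/N, N = 17646.
Very large: Wₕ = 0.35758812; term = 0.35758812²·(1 − 0.18351823)·65.2/1158 = 0.0058782994.
Medium: Wₕ = 0.64241188; term = 0.64241188²·(1 − 0.02434721)·24.7/276 = 0.036033818.
Sum = 0.041912117.

0.0419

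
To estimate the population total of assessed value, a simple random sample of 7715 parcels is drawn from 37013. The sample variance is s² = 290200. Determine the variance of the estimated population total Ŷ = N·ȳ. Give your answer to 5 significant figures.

Var(Ŷ) = N²·Var(ȳ) = N²·(1 − n/N)·s²/n.
f = 7715/37013 = 0.20844028; Var(ȳ) = 0.79155972·290200/7715 = 29.774547.
Var(Ŷ) = 37013² · 29.774547 = 4.0790003 × 10^10.

4.0790 × 10^10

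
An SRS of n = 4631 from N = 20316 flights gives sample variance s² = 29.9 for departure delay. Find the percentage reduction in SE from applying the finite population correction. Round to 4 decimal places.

12.1335

f = n/N = 4631/20316 = 0.22794842.
SE_no-fpc = √(s²/n) = 0.08035228; SE_fpc = √((1−f)s²/n) = 0.070602709.
Ratio = √(1−f) = 0.87866466. Reduction = 100·(1 − 0.87866466) = 12.1335%.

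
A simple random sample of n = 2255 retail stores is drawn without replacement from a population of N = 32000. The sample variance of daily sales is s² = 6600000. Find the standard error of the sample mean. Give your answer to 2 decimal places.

Under SRS without replacement, Var(ȳ) = (1 − f)·s²/n with f = n/N = 2255/32000 = 0.07046875.
Var(ȳ) = (1 − 0.07046875)·6600000/2255 = 0.92953125·2926.8293 = 2720.5793.
SE(ȳ) = √(2720.5793) = 52.16.

52.16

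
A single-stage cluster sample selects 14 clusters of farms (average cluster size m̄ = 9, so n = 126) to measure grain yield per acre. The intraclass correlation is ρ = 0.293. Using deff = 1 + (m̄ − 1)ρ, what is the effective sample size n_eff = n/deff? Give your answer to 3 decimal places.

37.679

deff = 1 + (9 − 1)·0.293 = 1 + 2.344 = 3.344.
n_eff = 126 / 3.344 = 37.679.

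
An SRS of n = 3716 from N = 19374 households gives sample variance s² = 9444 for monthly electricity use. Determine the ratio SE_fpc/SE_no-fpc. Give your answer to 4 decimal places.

f = n/N = 3716/19374 = 0.19180345.
SE_no-fpc = √(s²/n) = 1.5941902; SE_fpc = √((1−f)s²/n) = 1.4331731.
Ratio = √(1−f) = 0.89899753.

0.8990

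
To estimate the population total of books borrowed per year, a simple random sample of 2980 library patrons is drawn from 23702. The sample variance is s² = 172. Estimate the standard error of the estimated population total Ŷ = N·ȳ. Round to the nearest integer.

5324

Var(Ŷ) = N²·Var(ȳ) = N²·(1 − n/N)·s²/n.
f = 2980/23702 = 0.12572779; Var(ȳ) = 0.87427221·172/2980 = 0.050461349.
Var(Ŷ) = 23702² · 0.050461349 = 2.8348419 × 10^7.
SE(Ŷ) = √(2.8348419 × 10^7) = 5324.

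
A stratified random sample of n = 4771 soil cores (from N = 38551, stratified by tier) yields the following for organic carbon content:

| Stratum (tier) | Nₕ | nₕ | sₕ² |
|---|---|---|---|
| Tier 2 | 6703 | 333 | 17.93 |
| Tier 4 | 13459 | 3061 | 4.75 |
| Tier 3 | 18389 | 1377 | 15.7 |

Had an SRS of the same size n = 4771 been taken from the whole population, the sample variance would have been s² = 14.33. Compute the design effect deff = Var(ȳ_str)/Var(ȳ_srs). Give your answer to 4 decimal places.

Var(ȳ_str) = Σ Wₕ²(1−fₕ)sₕ²/nₕ with Wₕ = Nₕ/38551:
  Tier 2: (6703/38551)²·(1−333/6703)·17.93/333 = 0.0015469398
  Tier 4: (13459/38551)²·(1−3061/13459)·4.75/3061 = 1.4612401 × 10^-4
  Tier 3: (18389/38551)²·(1−1377/18389)·15.7/1377 = 0.0023999815
  → Var(ȳ_str) = 0.0040930453.
Var(ȳ_srs) = (1 − 4771/38551)·14.33/4771 = 0.0026318478.
deff = 0.0040930453 / 0.0026318478 = 1.5552.

1.5552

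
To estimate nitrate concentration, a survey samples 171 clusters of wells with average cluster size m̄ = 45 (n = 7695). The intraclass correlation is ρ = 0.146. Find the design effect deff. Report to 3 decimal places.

deff = 1 + (45 − 1)·0.146 = 1 + 6.424 = 7.424.

7.424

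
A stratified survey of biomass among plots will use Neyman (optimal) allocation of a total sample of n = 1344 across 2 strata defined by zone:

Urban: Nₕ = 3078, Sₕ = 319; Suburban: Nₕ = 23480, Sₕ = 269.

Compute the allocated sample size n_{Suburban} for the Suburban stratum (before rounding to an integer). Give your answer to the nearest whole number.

Neyman allocation: nₕ = n·NₕSₕ / Σⱼ NⱼSⱼ.
Σ NⱼSⱼ = 3078·319 + 23480·269 = 7.298002 × 10^6.
n_{Suburban} = 1344·23480·269 / (7.298002 × 10^6) = 1163.

1163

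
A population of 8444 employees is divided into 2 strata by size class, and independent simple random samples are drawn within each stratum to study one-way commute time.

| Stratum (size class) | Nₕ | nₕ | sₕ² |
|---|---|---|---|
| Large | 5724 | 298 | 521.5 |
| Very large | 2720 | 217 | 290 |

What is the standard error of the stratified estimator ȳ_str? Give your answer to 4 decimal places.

0.9433

Var(ȳ_str) = Σₕ Wₕ²(1 − fₕ)sₕ²/nₕ with Wₕ = Nₕ/N, N = 8444.
Large: Wₕ = 0.67787778; term = 0.67787778²·(1 − 0.05206150)·521.5/298 = 0.76229139.
Very large: Wₕ = 0.32212222; term = 0.32212222²·(1 − 0.07977941)·290/217 = 0.12760614.
Sum = 0.88989753.
SE = √(0.88989753) = 0.9433.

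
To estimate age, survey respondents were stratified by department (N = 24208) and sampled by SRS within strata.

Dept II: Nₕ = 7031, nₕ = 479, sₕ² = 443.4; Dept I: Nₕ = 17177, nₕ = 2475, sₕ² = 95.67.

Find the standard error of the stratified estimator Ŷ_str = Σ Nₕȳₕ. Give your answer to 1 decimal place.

7239.1

Var(Ŷ_str) = Σₕ Nₕ²(1 − fₕ)sₕ²/nₕ.
Dept II: 7031²·(1 − 479/7031)·443.4/479 = 4.2643335 × 10^7.
Dept I: 17177²·(1 − 2475/17177)·95.67/2475 = 9.7616741 × 10^6.
Sum = 5.2405009 × 10^7.
SE = √(5.2405009 × 10^7) = 7239.1.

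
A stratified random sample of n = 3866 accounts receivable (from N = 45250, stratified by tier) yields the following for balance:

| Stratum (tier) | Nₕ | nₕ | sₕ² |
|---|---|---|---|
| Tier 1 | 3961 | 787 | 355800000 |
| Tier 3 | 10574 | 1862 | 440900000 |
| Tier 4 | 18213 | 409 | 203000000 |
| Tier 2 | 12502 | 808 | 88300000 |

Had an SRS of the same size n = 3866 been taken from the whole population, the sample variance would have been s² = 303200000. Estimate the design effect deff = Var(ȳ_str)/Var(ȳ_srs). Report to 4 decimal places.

1.3919

Var(ȳ_str) = Σ Wₕ²(1−fₕ)sₕ²/nₕ with Wₕ = Nₕ/45250:
  Tier 1: (3961/45250)²·(1−787/3961)·355800000/787 = 2775.9127
  Tier 3: (10574/45250)²·(1−1862/10574)·440900000/1862 = 10653.209
  Tier 4: (18213/45250)²·(1−409/18213)·203000000/409 = 78602.188
  Tier 2: (12502/45250)²·(1−808/12502)·88300000/808 = 7802.877
  → Var(ȳ_str) = 99834.187.
Var(ȳ_srs) = (1 − 3866/45250)·303200000/3866 = 71726.763.
deff = 99834.187 / 71726.763 = 1.3919.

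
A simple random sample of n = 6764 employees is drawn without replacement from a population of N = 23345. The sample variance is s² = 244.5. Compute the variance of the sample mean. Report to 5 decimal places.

0.02567

Under SRS without replacement, Var(ȳ) = (1 − f)·s²/n with f = n/N = 6764/23345 = 0.28974084.
Var(ȳ) = (1 − 0.28974084)·244.5/6764 = 0.71025916·0.03614725 = 0.025673915.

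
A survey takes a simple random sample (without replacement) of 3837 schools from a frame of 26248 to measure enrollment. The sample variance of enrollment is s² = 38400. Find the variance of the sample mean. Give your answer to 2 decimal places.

Under SRS without replacement, Var(ȳ) = (1 − f)·s²/n with f = n/N = 3837/26248 = 0.14618257.
Var(ȳ) = (1 − 0.14618257)·38400/3837 = 0.85381743·10.007819 = 8.54485.

8.54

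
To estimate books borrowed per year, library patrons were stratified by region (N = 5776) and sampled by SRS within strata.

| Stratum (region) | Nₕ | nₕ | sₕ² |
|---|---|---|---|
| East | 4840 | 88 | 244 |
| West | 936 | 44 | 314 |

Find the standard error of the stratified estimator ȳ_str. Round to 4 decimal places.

Var(ȳ_str) = Σₕ Wₕ²(1 − fₕ)sₕ²/nₕ with Wₕ = Nₕ/N, N = 5776.
East: Wₕ = 0.83795014; term = 0.83795014²·(1 − 0.01818182)·244/88 = 1.9115012.
West: Wₕ = 0.16204986; term = 0.16204986²·(1 − 0.04700855)·314/44 = 0.17859254.
Sum = 2.0900937.
SE = √(2.0900937) = 1.4457.

1.4457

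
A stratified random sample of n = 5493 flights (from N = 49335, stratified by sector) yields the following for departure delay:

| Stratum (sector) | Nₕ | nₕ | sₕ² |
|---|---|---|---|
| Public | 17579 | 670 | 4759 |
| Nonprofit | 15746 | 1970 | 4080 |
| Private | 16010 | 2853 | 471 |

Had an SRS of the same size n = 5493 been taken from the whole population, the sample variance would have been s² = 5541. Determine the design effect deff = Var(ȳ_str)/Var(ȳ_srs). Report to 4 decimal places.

1.1895

Var(ȳ_str) = Σ Wₕ²(1−fₕ)sₕ²/nₕ with Wₕ = Nₕ/49335:
  Public: (17579/49335)²·(1−670/17579)·4759/670 = 0.86744656
  Nonprofit: (15746/49335)²·(1−1970/15746)·4080/1970 = 0.18457677
  Private: (16010/49335)²·(1−2853/16010)·471/2853 = 0.014287527
  → Var(ȳ_str) = 1.0663109.
Var(ȳ_srs) = (1 − 5493/49335)·5541/5493 = 0.89642462.
deff = 1.0663109 / 0.89642462 = 1.1895.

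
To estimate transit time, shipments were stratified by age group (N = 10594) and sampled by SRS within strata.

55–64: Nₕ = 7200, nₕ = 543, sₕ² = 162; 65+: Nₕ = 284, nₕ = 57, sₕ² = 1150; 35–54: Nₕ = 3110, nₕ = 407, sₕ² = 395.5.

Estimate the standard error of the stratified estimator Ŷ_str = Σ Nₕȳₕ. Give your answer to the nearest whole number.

Var(Ŷ_str) = Σₕ Nₕ²(1 − fₕ)sₕ²/nₕ.
55–64: 7200²·(1 − 543/7200)·162/543 = 1.4299677 × 10^7.
65+: 284²·(1 − 57/284)·1150/57 = 1.3006702 × 10^6.
35–54: 3110²·(1 − 407/3110)·395.5/407 = 8.1688047 × 10^6.
Sum = 2.3769152 × 10^7.
SE = √(2.3769152 × 10^7) = 4875.

4875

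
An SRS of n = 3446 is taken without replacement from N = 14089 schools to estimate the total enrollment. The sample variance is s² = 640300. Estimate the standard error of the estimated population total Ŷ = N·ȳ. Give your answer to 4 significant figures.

Var(Ŷ) = N²·Var(ȳ) = N²·(1 − n/N)·s²/n.
f = 3446/14089 = 0.24458798; Var(ȳ) = 0.75541202·640300/3446 = 140.36283.
Var(Ŷ) = 14089² · 140.36283 = 2.7862011 × 10^10.
SE(Ŷ) = √(2.7862011 × 10^10) = 166900.

166900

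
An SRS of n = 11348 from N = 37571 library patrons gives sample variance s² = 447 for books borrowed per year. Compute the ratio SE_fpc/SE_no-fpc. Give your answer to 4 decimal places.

0.8354

f = n/N = 11348/37571 = 0.30204147.
SE_no-fpc = √(s²/n) = 0.19846965; SE_fpc = √((1−f)s²/n) = 0.16580931.
Ratio = √(1−f) = 0.83543913.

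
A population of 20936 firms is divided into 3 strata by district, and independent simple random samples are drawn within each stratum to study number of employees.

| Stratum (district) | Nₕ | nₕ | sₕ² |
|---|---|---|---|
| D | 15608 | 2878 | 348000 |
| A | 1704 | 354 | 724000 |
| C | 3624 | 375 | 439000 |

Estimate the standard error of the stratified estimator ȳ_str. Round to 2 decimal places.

9.85

Var(ȳ_str) = Σₕ Wₕ²(1 − fₕ)sₕ²/nₕ with Wₕ = Nₕ/N, N = 20936.
D: Wₕ = 0.74551013; term = 0.74551013²·(1 − 0.18439262)·348000/2878 = 54.812132.
A: Wₕ = 0.08139091; term = 0.08139091²·(1 − 0.20774648)·724000/354 = 10.733744.
C: Wₕ = 0.17309897; term = 0.17309897²·(1 − 0.10347682)·439000/375 = 31.447327.
Sum = 96.993203.
SE = √(96.993203) = 9.85.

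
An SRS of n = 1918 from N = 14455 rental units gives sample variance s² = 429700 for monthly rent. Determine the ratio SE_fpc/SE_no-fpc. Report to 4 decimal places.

f = n/N = 1918/14455 = 0.13268765.
SE_no-fpc = √(s²/n) = 14.967814; SE_fpc = √((1−f)s²/n) = 13.939466.
Ratio = √(1−f) = 0.93129606.

0.9313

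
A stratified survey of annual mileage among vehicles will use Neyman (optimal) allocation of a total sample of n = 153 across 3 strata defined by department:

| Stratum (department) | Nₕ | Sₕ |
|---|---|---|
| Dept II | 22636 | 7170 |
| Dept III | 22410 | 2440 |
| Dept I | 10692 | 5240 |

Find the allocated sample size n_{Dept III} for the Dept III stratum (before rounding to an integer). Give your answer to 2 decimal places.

30.64

Neyman allocation: nₕ = n·NₕSₕ / Σⱼ NⱼSⱼ.
Σ NⱼSⱼ = 22636·7170 + 22410·2440 + 10692·5240 = 2.730066 × 10^8.
n_{Dept III} = 153·22410·2440 / (2.730066 × 10^8) = 30.64.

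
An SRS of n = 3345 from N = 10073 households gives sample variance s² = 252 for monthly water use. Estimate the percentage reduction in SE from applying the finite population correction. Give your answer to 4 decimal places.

f = n/N = 3345/10073 = 0.33207585.
SE_no-fpc = √(s²/n) = 0.27447463; SE_fpc = √((1−f)s²/n) = 0.22431886.
Ratio = √(1−f) = 0.81726627. Reduction = 100·(1 − 0.81726627) = 18.2734%.

18.2734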